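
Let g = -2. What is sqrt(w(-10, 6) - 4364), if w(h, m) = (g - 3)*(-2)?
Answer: I*sqrt(4354) ≈ 65.985*I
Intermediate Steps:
w(h, m) = 10 (w(h, m) = (-2 - 3)*(-2) = -5*(-2) = 10)
sqrt(w(-10, 6) - 4364) = sqrt(10 - 4364) = sqrt(-4354) = I*sqrt(4354)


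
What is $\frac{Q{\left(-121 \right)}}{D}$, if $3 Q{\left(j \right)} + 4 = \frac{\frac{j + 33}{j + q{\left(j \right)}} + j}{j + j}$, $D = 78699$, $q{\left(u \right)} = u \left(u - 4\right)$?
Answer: $- \frac{96275}{6494398878} \approx -1.4824 \cdot 10^{-5}$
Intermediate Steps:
$q{\left(u \right)} = u \left(-4 + u\right)$
$Q{\left(j \right)} = - \frac{4}{3} + \frac{j + \frac{33 + j}{j + j \left(-4 + j\right)}}{6 j}$ ($Q{\left(j \right)} = - \frac{4}{3} + \frac{\left(\frac{j + 33}{j + j \left(-4 + j\right)} + j\right) \frac{1}{j + j}}{3} = - \frac{4}{3} + \frac{\left(\frac{33 + j}{j + j \left(-4 + j\right)} + j\right) \frac{1}{2 j}}{3} = - \frac{4}{3} + \frac{\left(j + \frac{33 + j}{j + j \left(-4 + j\right)}\right) \frac{1}{2 j}}{3} = - \frac{4}{3} + \frac{\frac{1}{2} \frac{1}{j} \left(j + \frac{33 + j}{j + j \left(-4 + j\right)}\right)}{3} = - \frac{4}{3} + \frac{j + \frac{33 + j}{j + j \left(-4 + j\right)}}{6 j}$)
$\frac{Q{\left(-121 \right)}}{D} = \frac{\frac{1}{6} \cdot \frac{1}{14641} \frac{1}{-3 - 121} \left(33 - 121 - 7 \left(-121\right)^{3} + 21 \left(-121\right)^{2}\right)}{78699} = \frac{1}{6} \cdot \frac{1}{14641} \frac{1}{-124} \left(33 - 121 - -12400927 + 21 \cdot 14641\right) \frac{1}{78699} = \frac{1}{6} \cdot \frac{1}{14641} \left(- \frac{1}{124}\right) \left(33 - 121 + 12400927 + 307461\right) \frac{1}{78699} = \frac{1}{6} \cdot \frac{1}{14641} \left(- \frac{1}{124}\right) 12708300 \cdot \frac{1}{78699} = \left(- \frac{96275}{82522}\right) \frac{1}{78699} = - \frac{96275}{6494398878}$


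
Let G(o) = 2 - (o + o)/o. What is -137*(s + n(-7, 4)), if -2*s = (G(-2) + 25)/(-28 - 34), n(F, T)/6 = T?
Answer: -411137/124 ≈ -3315.6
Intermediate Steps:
n(F, T) = 6*T
G(o) = 0 (G(o) = 2 - 2*o/o = 2 - 1*2 = 2 - 2 = 0)
s = 25/124 (s = -(0 + 25)/(2*(-28 - 34)) = -25/(2*(-62)) = -25*(-1)/(2*62) = -1/2*(-25/62) = 25/124 ≈ 0.20161)
-137*(s + n(-7, 4)) = -137*(25/124 + 6*4) = -137*(25/124 + 24) = -137*3001/124 = -411137/124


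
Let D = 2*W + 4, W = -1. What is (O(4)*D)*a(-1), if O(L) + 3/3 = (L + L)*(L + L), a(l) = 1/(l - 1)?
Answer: -63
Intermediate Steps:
a(l) = 1/(-1 + l)
D = 2 (D = 2*(-1) + 4 = -2 + 4 = 2)
O(L) = -1 + 4*L² (O(L) = -1 + (L + L)*(L + L) = -1 + (2*L)*(2*L) = -1 + 4*L²)
(O(4)*D)*a(-1) = ((-1 + 4*4²)*2)/(-1 - 1) = ((-1 + 4*16)*2)/(-2) = ((-1 + 64)*2)*(-½) = (63*2)*(-½) = 126*(-½) = -63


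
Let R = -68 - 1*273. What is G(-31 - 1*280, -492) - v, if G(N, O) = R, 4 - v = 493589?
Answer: 493244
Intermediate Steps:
v = -493585 (v = 4 - 1*493589 = 4 - 493589 = -493585)
R = -341 (R = -68 - 273 = -341)
G(N, O) = -341
G(-31 - 1*280, -492) - v = -341 - 1*(-493585) = -341 + 493585 = 493244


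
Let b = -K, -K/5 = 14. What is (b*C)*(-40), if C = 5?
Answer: -14000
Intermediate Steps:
K = -70 (K = -5*14 = -70)
b = 70 (b = -1*(-70) = 70)
(b*C)*(-40) = (70*5)*(-40) = 350*(-40) = -14000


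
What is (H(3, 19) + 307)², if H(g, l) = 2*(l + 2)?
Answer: 121801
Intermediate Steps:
H(g, l) = 4 + 2*l (H(g, l) = 2*(2 + l) = 4 + 2*l)
(H(3, 19) + 307)² = ((4 + 2*19) + 307)² = ((4 + 38) + 307)² = (42 + 307)² = 349² = 121801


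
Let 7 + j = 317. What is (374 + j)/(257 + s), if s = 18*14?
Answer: 684/509 ≈ 1.3438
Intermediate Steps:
j = 310 (j = -7 + 317 = 310)
s = 252
(374 + j)/(257 + s) = (374 + 310)/(257 + 252) = 684/509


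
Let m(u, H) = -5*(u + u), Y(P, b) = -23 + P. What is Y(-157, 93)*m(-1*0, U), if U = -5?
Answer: 0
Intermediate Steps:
m(u, H) = -10*u
Y(-157, 93)*m(-1*0, U) = (-23 - 157)*(-(-10)*0) = -(-1800)*0 = -180*0 = 0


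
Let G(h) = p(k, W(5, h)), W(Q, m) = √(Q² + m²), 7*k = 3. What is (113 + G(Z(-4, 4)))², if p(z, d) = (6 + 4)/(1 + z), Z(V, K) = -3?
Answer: 14400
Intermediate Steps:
k = 3/7 (k = (⅐)*3 = 3/7 ≈ 0.42857)
p(z, d) = 10/(1 + z)
G(h) = 7 (G(h) = 10/(1 + 3/7) = 10/(10/7) = 10*(7/10) = 7)
(113 + G(Z(-4, 4)))² = (113 + 7)² = 120² = 14400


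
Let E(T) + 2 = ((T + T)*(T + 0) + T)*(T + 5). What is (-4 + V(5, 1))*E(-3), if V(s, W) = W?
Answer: -84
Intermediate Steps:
E(T) = -2 + (5 + T)*(T + 2*T²) (E(T) = -2 + ((T + T)*(T + 0) + T)*(T + 5) = -2 + ((2*T)*T + T)*(5 + T) = -2 + (2*T² + T)*(5 + T) = -2 + (T + 2*T²)*(5 + T) = -2 + (5 + T)*(T + 2*T²))
(-4 + V(5, 1))*E(-3) = (-4 + 1)*(-2 + 2*(-3)³ + 5*(-3) + 11*(-3)²) = -3*(-2 + 2*(-27) - 15 + 11*9) = -3*(-2 - 54 - 15 + 99) = -3*28 = -84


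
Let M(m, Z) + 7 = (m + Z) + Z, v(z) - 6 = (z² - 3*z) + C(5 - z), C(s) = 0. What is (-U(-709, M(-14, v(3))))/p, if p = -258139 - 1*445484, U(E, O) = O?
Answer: -3/234541 ≈ -1.2791e-5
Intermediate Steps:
v(z) = 6 + z² - 3*z (v(z) = 6 + ((z² - 3*z) + 0) = 6 + (z² - 3*z) = 6 + z² - 3*z)
M(m, Z) = -7 + m + 2*Z (M(m, Z) = -7 + ((m + Z) + Z) = -7 + ((Z + m) + Z) = -7 + (m + 2*Z) = -7 + m + 2*Z)
p = -703623 (p = -258139 - 445484 = -703623)
(-U(-709, M(-14, v(3))))/p = -(-7 - 14 + 2*(6 + 3² - 3*3))/(-703623) = -(-7 - 14 + 2*(6 + 9 - 9))*(-1/703623) = -(-7 - 14 + 2*6)*(-1/703623) = -(-7 - 14 + 12)*(-1/703623) = -1*(-9)*(-1/703623) = 9*(-1/703623) = -3/234541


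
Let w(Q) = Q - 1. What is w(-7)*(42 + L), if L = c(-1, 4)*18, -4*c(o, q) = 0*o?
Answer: -336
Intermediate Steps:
w(Q) = -1 + Q
c(o, q) = 0 (c(o, q) = -0*o = -¼*0 = 0)
L = 0 (L = 0*18 = 0)
w(-7)*(42 + L) = (-1 - 7)*(42 + 0) = -8*42 = -336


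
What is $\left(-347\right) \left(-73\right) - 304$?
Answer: $25027$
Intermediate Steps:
$\left(-347\right) \left(-73\right) - 304 = 25331 - 304 = 25027$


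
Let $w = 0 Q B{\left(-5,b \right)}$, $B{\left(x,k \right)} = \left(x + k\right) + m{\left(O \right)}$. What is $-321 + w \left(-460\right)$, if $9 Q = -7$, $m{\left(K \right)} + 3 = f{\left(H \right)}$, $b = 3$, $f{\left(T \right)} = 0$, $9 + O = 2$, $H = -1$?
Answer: $-321$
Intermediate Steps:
$O = -7$ ($O = -9 + 2 = -7$)
$m{\left(K \right)} = -3$ ($m{\left(K \right)} = -3 + 0 = -3$)
$Q = - \frac{7}{9}$ ($Q = \frac{1}{9} \left(-7\right) = - \frac{7}{9} \approx -0.77778$)
$B{\left(x,k \right)} = -3 + k + x$ ($B{\left(x,k \right)} = \left(x + k\right) - 3 = \left(k + x\right) - 3 = -3 + k + x$)
$w = 0$ ($w = 0 \left(- \frac{7}{9}\right) \left(-3 + 3 - 5\right) = 0 \left(-5\right) = 0$)
$-321 + w \left(-460\right) = -321 + 0 \left(-460\right) = -321 + 0 = -321$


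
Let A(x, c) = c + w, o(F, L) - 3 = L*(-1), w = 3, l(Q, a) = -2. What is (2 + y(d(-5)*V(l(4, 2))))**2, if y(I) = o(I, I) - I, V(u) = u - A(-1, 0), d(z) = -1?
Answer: 25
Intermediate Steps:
o(F, L) = 3 - L (o(F, L) = 3 + L*(-1) = 3 - L)
A(x, c) = 3 + c (A(x, c) = c + 3 = 3 + c)
V(u) = -3 + u (V(u) = u - (3 + 0) = u - 1*3 = u - 3 = -3 + u)
y(I) = 3 - 2*I (y(I) = (3 - I) - I = 3 - 2*I)
(2 + y(d(-5)*V(l(4, 2))))**2 = (2 + (3 - (-2)*(-3 - 2)))**2 = (2 + (3 - (-2)*(-5)))**2 = (2 + (3 - 2*5))**2 = (2 + (3 - 10))**2 = (2 - 7)**2 = (-5)**2 = 25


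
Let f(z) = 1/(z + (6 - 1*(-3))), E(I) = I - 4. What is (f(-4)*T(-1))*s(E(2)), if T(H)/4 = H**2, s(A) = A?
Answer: -8/5 ≈ -1.6000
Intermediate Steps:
E(I) = -4 + I
T(H) = 4*H**2
f(z) = 1/(9 + z) (f(z) = 1/(z + (6 + 3)) = 1/(z + 9) = 1/(9 + z))
(f(-4)*T(-1))*s(E(2)) = ((4*(-1)**2)/(9 - 4))*(-4 + 2) = ((4*1)/5)*(-2) = ((1/5)*4)*(-2) = (4/5)*(-2) = -8/5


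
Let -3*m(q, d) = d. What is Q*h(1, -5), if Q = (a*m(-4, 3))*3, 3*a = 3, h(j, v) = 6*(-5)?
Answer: 90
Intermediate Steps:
h(j, v) = -30
a = 1 (a = (1/3)*3 = 1)
m(q, d) = -d/3
Q = -3 (Q = (1*(-1/3*3))*3 = (1*(-1))*3 = -1*3 = -3)
Q*h(1, -5) = -3*(-30) = 90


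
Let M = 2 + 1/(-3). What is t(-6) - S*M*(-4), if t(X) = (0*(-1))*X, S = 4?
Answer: 80/3 ≈ 26.667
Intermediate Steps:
t(X) = 0 (t(X) = 0*X = 0)
M = 5/3 (M = 2 - 1/3 = 5/3 ≈ 1.6667)
t(-6) - S*M*(-4) = 0 - 4*(5/3)*(-4) = 0 - 20*(-4)/3 = 0 - 1*(-80/3) = 0 + 80/3 = 80/3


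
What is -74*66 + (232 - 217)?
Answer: -4869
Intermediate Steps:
-74*66 + (232 - 217) = -4884 + 15 = -4869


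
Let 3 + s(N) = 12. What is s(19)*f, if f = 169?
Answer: 1521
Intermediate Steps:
s(N) = 9 (s(N) = -3 + 12 = 9)
s(19)*f = 9*169 = 1521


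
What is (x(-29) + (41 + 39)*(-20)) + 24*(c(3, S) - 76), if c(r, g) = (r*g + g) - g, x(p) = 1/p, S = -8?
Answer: -116001/29 ≈ -4000.0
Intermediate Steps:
c(r, g) = g*r (c(r, g) = (g*r + g) - g = (g + g*r) - g = g*r)
(x(-29) + (41 + 39)*(-20)) + 24*(c(3, S) - 76) = (1/(-29) + (41 + 39)*(-20)) + 24*(-8*3 - 76) = (-1/29 + 80*(-20)) + 24*(-24 - 76) = (-1/29 - 1600) + 24*(-100) = -46401/29 - 2400 = -116001/29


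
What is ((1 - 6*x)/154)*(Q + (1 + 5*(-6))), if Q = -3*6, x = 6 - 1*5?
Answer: 235/154 ≈ 1.5260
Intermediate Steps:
x = 1 (x = 6 - 5 = 1)
Q = -18
((1 - 6*x)/154)*(Q + (1 + 5*(-6))) = ((1 - 6*1)/154)*(-18 + (1 + 5*(-6))) = ((1 - 6)*(1/154))*(-18 + (1 - 30)) = (-5*1/154)*(-18 - 29) = -5/154*(-47) = 235/154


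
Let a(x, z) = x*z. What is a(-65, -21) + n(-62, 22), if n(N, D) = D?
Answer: 1387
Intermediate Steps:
a(-65, -21) + n(-62, 22) = -65*(-21) + 22 = 1365 + 22 = 1387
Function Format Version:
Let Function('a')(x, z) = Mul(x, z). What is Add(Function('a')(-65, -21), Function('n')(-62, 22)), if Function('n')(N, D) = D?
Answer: 1387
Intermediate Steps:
Add(Function('a')(-65, -21), Function('n')(-62, 22)) = Add(Mul(-65, -21), 22) = Add(1365, 22) = 1387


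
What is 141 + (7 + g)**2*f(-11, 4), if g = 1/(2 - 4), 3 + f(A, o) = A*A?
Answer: 10253/2 ≈ 5126.5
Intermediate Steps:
f(A, o) = -3 + A**2 (f(A, o) = -3 + A*A = -3 + A**2)
g = -1/2 (g = 1/(-2) = -1/2 ≈ -0.50000)
141 + (7 + g)**2*f(-11, 4) = 141 + (7 - 1/2)**2*(-3 + (-11)**2) = 141 + (13/2)**2*(-3 + 121) = 141 + (169/4)*118 = 141 + 9971/2 = 10253/2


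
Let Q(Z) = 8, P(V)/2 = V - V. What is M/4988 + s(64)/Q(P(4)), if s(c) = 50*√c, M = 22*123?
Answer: 126053/2494 ≈ 50.542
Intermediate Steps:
P(V) = 0 (P(V) = 2*(V - V) = 2*0 = 0)
M = 2706
M/4988 + s(64)/Q(P(4)) = 2706/4988 + (50*√64)/8 = 2706*(1/4988) + (50*8)*(⅛) = 1353/2494 + 400*(⅛) = 1353/2494 + 50 = 126053/2494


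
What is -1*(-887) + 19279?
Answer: 20166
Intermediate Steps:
-1*(-887) + 19279 = 887 + 19279 = 20166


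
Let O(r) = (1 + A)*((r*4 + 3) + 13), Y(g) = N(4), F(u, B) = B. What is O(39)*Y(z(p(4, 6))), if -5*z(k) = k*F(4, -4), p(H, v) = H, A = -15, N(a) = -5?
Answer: 12040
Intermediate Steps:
z(k) = 4*k/5 (z(k) = -k*(-4)/5 = -(-4)*k/5 = 4*k/5)
Y(g) = -5
O(r) = -224 - 56*r (O(r) = (1 - 15)*((r*4 + 3) + 13) = -14*((4*r + 3) + 13) = -14*((3 + 4*r) + 13) = -14*(16 + 4*r) = -224 - 56*r)
O(39)*Y(z(p(4, 6))) = (-224 - 56*39)*(-5) = (-224 - 2184)*(-5) = -2408*(-5) = 12040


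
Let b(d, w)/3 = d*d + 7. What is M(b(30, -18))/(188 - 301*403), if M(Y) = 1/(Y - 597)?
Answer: -1/257248260 ≈ -3.8873e-9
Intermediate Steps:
b(d, w) = 21 + 3*d² (b(d, w) = 3*(d*d + 7) = 3*(d² + 7) = 3*(7 + d²) = 21 + 3*d²)
M(Y) = 1/(-597 + Y)
M(b(30, -18))/(188 - 301*403) = 1/((-597 + (21 + 3*30²))*(188 - 301*403)) = 1/((-597 + (21 + 3*900))*(188 - 121303)) = 1/((-597 + (21 + 2700))*(-121115)) = -1/121115/(-597 + 2721) = -1/121115/2124 = (1/2124)*(-1/121115) = -1/257248260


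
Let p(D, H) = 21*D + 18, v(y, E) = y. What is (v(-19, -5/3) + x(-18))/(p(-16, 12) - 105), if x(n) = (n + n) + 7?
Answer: 16/141 ≈ 0.11348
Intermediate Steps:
x(n) = 7 + 2*n (x(n) = 2*n + 7 = 7 + 2*n)
p(D, H) = 18 + 21*D
(v(-19, -5/3) + x(-18))/(p(-16, 12) - 105) = (-19 + (7 + 2*(-18)))/((18 + 21*(-16)) - 105) = (-19 + (7 - 36))/((18 - 336) - 105) = (-19 - 29)/(-318 - 105) = -48/(-423) = -48*(-1/423) = 16/141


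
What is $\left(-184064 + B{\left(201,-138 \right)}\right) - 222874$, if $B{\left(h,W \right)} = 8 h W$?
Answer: $-628842$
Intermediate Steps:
$B{\left(h,W \right)} = 8 W h$
$\left(-184064 + B{\left(201,-138 \right)}\right) - 222874 = \left(-184064 + 8 \left(-138\right) 201\right) - 222874 = \left(-184064 - 221904\right) - 222874 = -405968 - 222874 = -628842$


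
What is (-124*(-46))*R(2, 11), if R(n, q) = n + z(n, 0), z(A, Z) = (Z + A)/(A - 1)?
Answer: 22816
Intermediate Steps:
z(A, Z) = (A + Z)/(-1 + A)
R(n, q) = n + n/(-1 + n) (R(n, q) = n + (n + 0)/(-1 + n) = n + n/(-1 + n))
(-124*(-46))*R(2, 11) = (-124*(-46))*(2²/(-1 + 2)) = 5704*(4/1) = 5704*(4*1) = 5704*4 = 22816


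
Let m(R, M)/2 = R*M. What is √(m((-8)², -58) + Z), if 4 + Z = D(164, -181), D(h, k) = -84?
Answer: 2*I*√1878 ≈ 86.672*I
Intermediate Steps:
m(R, M) = 2*M*R (m(R, M) = 2*(R*M) = 2*(M*R) = 2*M*R)
Z = -88 (Z = -4 - 84 = -88)
√(m((-8)², -58) + Z) = √(2*(-58)*(-8)² - 88) = √(2*(-58)*64 - 88) = √(-7424 - 88) = √(-7512) = 2*I*√1878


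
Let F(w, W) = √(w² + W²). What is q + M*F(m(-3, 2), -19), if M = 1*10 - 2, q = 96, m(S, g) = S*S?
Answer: 96 + 8*√442 ≈ 264.19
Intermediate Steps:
m(S, g) = S²
F(w, W) = √(W² + w²)
M = 8 (M = 10 - 2 = 8)
q + M*F(m(-3, 2), -19) = 96 + 8*√((-19)² + ((-3)²)²) = 96 + 8*√(361 + 9²) = 96 + 8*√(361 + 81) = 96 + 8*√442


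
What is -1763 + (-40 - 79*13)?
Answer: -2830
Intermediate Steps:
-1763 + (-40 - 79*13) = -1763 + (-40 - 1027) = -1763 - 1067 = -2830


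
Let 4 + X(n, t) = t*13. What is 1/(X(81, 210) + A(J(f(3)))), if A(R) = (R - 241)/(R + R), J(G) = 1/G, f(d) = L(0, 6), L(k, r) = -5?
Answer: 1/3329 ≈ 0.00030039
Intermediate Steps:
f(d) = -5
X(n, t) = -4 + 13*t (X(n, t) = -4 + t*13 = -4 + 13*t)
A(R) = (-241 + R)/(2*R) (A(R) = (-241 + R)/((2*R)) = (-241 + R)*(1/(2*R)) = (-241 + R)/(2*R))
1/(X(81, 210) + A(J(f(3)))) = 1/((-4 + 13*210) + (-241 + 1/(-5))/(2*(1/(-5)))) = 1/((-4 + 2730) + (-241 - ⅕)/(2*(-⅕))) = 1/(2726 + (½)*(-5)*(-1206/5)) = 1/(2726 + 603) = 1/3329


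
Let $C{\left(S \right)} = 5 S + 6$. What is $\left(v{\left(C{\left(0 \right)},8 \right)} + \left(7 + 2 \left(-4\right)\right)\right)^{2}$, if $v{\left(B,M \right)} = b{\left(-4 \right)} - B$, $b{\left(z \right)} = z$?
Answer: $121$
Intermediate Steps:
$C{\left(S \right)} = 6 + 5 S$
$v{\left(B,M \right)} = -4 - B$
$\left(v{\left(C{\left(0 \right)},8 \right)} + \left(7 + 2 \left(-4\right)\right)\right)^{2} = \left(\left(-4 - \left(6 + 5 \cdot 0\right)\right) + \left(7 + 2 \left(-4\right)\right)\right)^{2} = \left(\left(-4 - \left(6 + 0\right)\right) + \left(7 - 8\right)\right)^{2} = \left(\left(-4 - 6\right) - 1\right)^{2} = \left(-10 - 1\right)^{2} = \left(-11\right)^{2} = 121$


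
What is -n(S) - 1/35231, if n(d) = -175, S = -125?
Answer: 6165424/35231 ≈ 175.00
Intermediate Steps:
-n(S) - 1/35231 = -1*(-175) - 1/35231 = 175 - 1*1/35231 = 175 - 1/35231 = 6165424/35231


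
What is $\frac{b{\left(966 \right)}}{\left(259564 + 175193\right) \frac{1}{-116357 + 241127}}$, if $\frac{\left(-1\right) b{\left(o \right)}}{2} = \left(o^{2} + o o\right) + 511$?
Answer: $- \frac{155282337140}{144919} \approx -1.0715 \cdot 10^{6}$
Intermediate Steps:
$b{\left(o \right)} = -1022 - 4 o^{2}$ ($b{\left(o \right)} = - 2 \left(\left(o^{2} + o o\right) + 511\right) = - 2 \left(\left(o^{2} + o^{2}\right) + 511\right) = - 2 \left(2 o^{2} + 511\right) = - 2 \left(511 + 2 o^{2}\right) = -1022 - 4 o^{2}$)
$\frac{b{\left(966 \right)}}{\left(259564 + 175193\right) \frac{1}{-116357 + 241127}} = \frac{-1022 - 4 \cdot 966^{2}}{\left(259564 + 175193\right) \frac{1}{-116357 + 241127}} = \frac{-1022 - 3732624}{434757 \cdot \frac{1}{124770}} = - \frac{3733646}{\frac{144919}{41590}} = \left(-3733646\right) \frac{41590}{144919} = - \frac{155282337140}{144919}$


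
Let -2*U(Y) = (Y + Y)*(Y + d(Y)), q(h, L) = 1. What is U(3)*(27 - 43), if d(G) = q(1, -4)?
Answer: 192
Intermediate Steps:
d(G) = 1
U(Y) = -Y*(1 + Y) (U(Y) = -(Y + Y)*(Y + 1)/2 = -2*Y*(1 + Y)/2 = -Y*(1 + Y))
U(3)*(27 - 43) = (-1*3*(1 + 3))*(27 - 43) = -1*3*4*(-16) = -12*(-16) = 192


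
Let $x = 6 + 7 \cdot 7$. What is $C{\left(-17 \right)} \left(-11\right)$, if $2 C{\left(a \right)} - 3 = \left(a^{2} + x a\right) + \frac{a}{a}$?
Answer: $3531$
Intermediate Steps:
$x = 55$ ($x = 6 + 49 = 55$)
$C{\left(a \right)} = 2 + \frac{a^{2}}{2} + \frac{55 a}{2}$ ($C{\left(a \right)} = \frac{3}{2} + \frac{\left(a^{2} + 55 a\right) + \frac{a}{a}}{2} = \frac{3}{2} + \frac{\left(a^{2} + 55 a\right) + 1}{2} = \frac{3}{2} + \frac{1 + a^{2} + 55 a}{2} = \frac{3}{2} + \left(\frac{1}{2} + \frac{a^{2}}{2} + \frac{55 a}{2}\right) = 2 + \frac{a^{2}}{2} + \frac{55 a}{2}$)
$C{\left(-17 \right)} \left(-11\right) = \left(2 + \frac{\left(-17\right)^{2}}{2} + \frac{55}{2} \left(-17\right)\right) \left(-11\right) = \left(2 + \frac{1}{2} \cdot 289 - \frac{935}{2}\right) \left(-11\right) = \left(2 + \frac{289}{2} - \frac{935}{2}\right) \left(-11\right) = \left(-321\right) \left(-11\right) = 3531$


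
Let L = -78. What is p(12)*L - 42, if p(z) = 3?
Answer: -276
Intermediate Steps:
p(12)*L - 42 = 3*(-78) - 42 = -234 - 42 = -276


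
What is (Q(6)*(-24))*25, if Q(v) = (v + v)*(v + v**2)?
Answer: -302400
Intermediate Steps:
Q(v) = 2*v*(v + v**2) (Q(v) = (2*v)*(v + v**2) = 2*v*(v + v**2))
(Q(6)*(-24))*25 = ((2*6**2*(1 + 6))*(-24))*25 = ((2*36*7)*(-24))*25 = (504*(-24))*25 = -12096*25 = -302400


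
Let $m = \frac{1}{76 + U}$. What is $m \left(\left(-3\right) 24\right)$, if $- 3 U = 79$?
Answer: $- \frac{216}{149} \approx -1.4497$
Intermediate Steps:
$U = - \frac{79}{3}$ ($U = \left(- \frac{1}{3}\right) 79 = - \frac{79}{3} \approx -26.333$)
$m = \frac{3}{149}$ ($m = \frac{1}{76 - \frac{79}{3}} = \frac{1}{\frac{149}{3}} = \frac{3}{149} \approx 0.020134$)
$m \left(\left(-3\right) 24\right) = \frac{3 \left(\left(-3\right) 24\right)}{149} = \frac{3}{149} \left(-72\right) = - \frac{216}{149}$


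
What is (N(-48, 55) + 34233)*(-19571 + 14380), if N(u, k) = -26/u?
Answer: -4264951555/24 ≈ -1.7771e+8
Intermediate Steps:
N(u, k) = -26/u
(N(-48, 55) + 34233)*(-19571 + 14380) = (-26/(-48) + 34233)*(-19571 + 14380) = (-26*(-1/48) + 34233)*(-5191) = (13/24 + 34233)*(-5191) = (821605/24)*(-5191) = -4264951555/24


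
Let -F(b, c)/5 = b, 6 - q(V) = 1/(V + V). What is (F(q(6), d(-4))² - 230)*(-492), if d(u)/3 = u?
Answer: -3809105/12 ≈ -3.1743e+5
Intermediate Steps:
d(u) = 3*u
q(V) = 6 - 1/(2*V) (q(V) = 6 - 1/(V + V) = 6 - 1/(2*V))
F(b, c) = -5*b
(F(q(6), d(-4))² - 230)*(-492) = ((-5*(6 - ½/6))² - 230)*(-492) = ((-5*(6 - ½*⅙))² - 230)*(-492) = ((-5*(6 - 1/12))² - 230)*(-492) = ((-5*71/12)² - 230)*(-492) = ((-355/12)² - 230)*(-492) = (126025/144 - 230)*(-492) = (92905/144)*(-492) = -3809105/12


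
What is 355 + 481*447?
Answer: 215362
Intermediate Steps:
355 + 481*447 = 355 + 215007 = 215362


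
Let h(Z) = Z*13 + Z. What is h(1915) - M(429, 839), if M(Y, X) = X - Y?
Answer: 26400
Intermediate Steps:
h(Z) = 14*Z (h(Z) = 13*Z + Z = 14*Z)
h(1915) - M(429, 839) = 14*1915 - (839 - 1*429) = 26810 - (839 - 429) = 26810 - 1*410 = 26810 - 410 = 26400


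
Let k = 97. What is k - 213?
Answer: -116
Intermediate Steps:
k - 213 = 97 - 213 = -116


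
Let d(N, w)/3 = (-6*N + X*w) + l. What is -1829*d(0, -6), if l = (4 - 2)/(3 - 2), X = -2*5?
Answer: -340194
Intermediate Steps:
X = -10
l = 2 (l = 2/1 = 2*1 = 2)
d(N, w) = 6 - 30*w - 18*N (d(N, w) = 3*((-6*N - 10*w) + 2) = 3*((-10*w - 6*N) + 2) = 3*(2 - 10*w - 6*N) = 6 - 30*w - 18*N)
-1829*d(0, -6) = -1829*(6 - 30*(-6) - 18*0) = -1829*(6 + 180 + 0) = -1829*186 = -340194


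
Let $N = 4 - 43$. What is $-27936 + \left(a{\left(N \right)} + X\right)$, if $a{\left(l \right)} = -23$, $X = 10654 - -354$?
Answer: $-16951$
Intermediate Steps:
$X = 11008$ ($X = 10654 + 354 = 11008$)
$N = -39$
$-27936 + \left(a{\left(N \right)} + X\right) = -27936 + \left(-23 + 11008\right) = -27936 + 10985 = -16951$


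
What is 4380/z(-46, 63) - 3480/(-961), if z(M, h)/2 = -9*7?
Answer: -628450/20181 ≈ -31.141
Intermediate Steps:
z(M, h) = -126 (z(M, h) = 2*(-9*7) = 2*(-63) = -126)
4380/z(-46, 63) - 3480/(-961) = 4380/(-126) - 3480/(-961) = 4380*(-1/126) - 3480*(-1/961) = -730/21 + 3480/961 = -628450/20181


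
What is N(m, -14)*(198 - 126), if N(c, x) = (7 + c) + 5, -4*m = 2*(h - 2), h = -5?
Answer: 1116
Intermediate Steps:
m = 7/2 (m = -(-5 - 2)/2 = -(-7)/2 = -1/4*(-14) = 7/2 ≈ 3.5000)
N(c, x) = 12 + c
N(m, -14)*(198 - 126) = (12 + 7/2)*(198 - 126) = (31/2)*72 = 1116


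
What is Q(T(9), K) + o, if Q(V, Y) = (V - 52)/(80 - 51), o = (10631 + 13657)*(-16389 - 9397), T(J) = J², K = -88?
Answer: -626290367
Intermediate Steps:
o = -626290368 (o = 24288*(-25786) = -626290368)
Q(V, Y) = -52/29 + V/29 (Q(V, Y) = (-52 + V)/29 = (-52 + V)*(1/29) = -52/29 + V/29)
Q(T(9), K) + o = (-52/29 + (1/29)*9²) - 626290368 = (-52/29 + (1/29)*81) - 626290368 = (-52/29 + 81/29) - 626290368 = 1 - 626290368 = -626290367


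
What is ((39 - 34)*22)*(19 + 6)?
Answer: 2750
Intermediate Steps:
((39 - 34)*22)*(19 + 6) = (5*22)*25 = 110*25 = 2750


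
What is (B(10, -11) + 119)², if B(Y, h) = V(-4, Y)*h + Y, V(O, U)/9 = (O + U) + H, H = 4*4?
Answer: 4198401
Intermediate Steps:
H = 16
V(O, U) = 144 + 9*O + 9*U (V(O, U) = 9*((O + U) + 16) = 9*(16 + O + U) = 144 + 9*O + 9*U)
B(Y, h) = Y + h*(108 + 9*Y) (B(Y, h) = (144 + 9*(-4) + 9*Y)*h + Y = (144 - 36 + 9*Y)*h + Y = (108 + 9*Y)*h + Y = h*(108 + 9*Y) + Y = Y + h*(108 + 9*Y))
(B(10, -11) + 119)² = ((10 + 9*(-11)*(12 + 10)) + 119)² = ((10 + 9*(-11)*22) + 119)² = ((10 - 2178) + 119)² = (-2168 + 119)² = (-2049)² = 4198401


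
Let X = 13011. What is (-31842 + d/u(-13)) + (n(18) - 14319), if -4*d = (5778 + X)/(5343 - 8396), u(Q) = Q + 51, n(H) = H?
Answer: -21412917219/464056 ≈ -46143.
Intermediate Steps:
u(Q) = 51 + Q
d = 18789/12212 (d = -(5778 + 13011)/(4*(5343 - 8396)) = -18789/(4*(-3053)) = -18789*(-1)/(4*3053) = -¼*(-18789/3053) = 18789/12212 ≈ 1.5386)
(-31842 + d/u(-13)) + (n(18) - 14319) = (-31842 + 18789/(12212*(51 - 13))) + (18 - 14319) = (-31842 + (18789/12212)/38) - 14301 = (-31842 + (18789/12212)*(1/38)) - 14301 = (-31842 + 18789/464056) - 14301 = -14776452363/464056 - 14301 = -21412917219/464056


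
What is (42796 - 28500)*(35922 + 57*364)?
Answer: 810154320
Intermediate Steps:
(42796 - 28500)*(35922 + 57*364) = 14296*(35922 + 20748) = 14296*56670 = 810154320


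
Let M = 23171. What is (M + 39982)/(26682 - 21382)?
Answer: 63153/5300 ≈ 11.916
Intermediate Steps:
(M + 39982)/(26682 - 21382) = (23171 + 39982)/(26682 - 21382) = 63153/5300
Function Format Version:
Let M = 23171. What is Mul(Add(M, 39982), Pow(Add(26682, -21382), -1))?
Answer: Rational(63153, 5300) ≈ 11.916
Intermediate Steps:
Mul(Add(M, 39982), Pow(Add(26682, -21382), -1)) = Mul(Add(23171, 39982), Pow(Add(26682, -21382), -1)) = Mul(63153, Pow(5300, -1)) = Mul(63153, Rational(1, 5300)) = Rational(63153, 5300)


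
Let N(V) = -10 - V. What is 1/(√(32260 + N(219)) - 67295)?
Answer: -67295/4528584994 - 3*√3559/4528584994 ≈ -1.4900e-5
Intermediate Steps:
1/(√(32260 + N(219)) - 67295) = 1/(√(32260 + (-10 - 1*219)) - 67295) = 1/(√(32260 + (-10 - 219)) - 67295) = 1/(√(32260 - 229) - 67295) = 1/(√32031 - 67295) = 1/(3*√3559 - 67295) = 1/(-67295 + 3*√3559)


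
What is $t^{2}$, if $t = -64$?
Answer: $4096$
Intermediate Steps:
$t^{2} = \left(-64\right)^{2} = 4096$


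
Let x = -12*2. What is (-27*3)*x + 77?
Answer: 2021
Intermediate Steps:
x = -24
(-27*3)*x + 77 = -27*3*(-24) + 77 = -81*(-24) + 77 = 1944 + 77 = 2021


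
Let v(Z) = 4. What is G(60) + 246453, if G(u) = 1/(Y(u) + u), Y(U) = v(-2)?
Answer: 15772993/64 ≈ 2.4645e+5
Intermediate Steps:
Y(U) = 4
G(u) = 1/(4 + u)
G(60) + 246453 = 1/(4 + 60) + 246453 = 1/64 + 246453 = 15772993/64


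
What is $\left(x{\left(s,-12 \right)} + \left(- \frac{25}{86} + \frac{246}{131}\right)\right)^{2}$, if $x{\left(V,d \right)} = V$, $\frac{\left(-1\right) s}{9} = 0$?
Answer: $\frac{319730161}{126922756} \approx 2.5191$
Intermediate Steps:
$s = 0$ ($s = \left(-9\right) 0 = 0$)
$\left(x{\left(s,-12 \right)} + \left(- \frac{25}{86} + \frac{246}{131}\right)\right)^{2} = \left(0 + \left(- \frac{25}{86} + \frac{246}{131}\right)\right)^{2} = \left(0 + \frac{17881}{11266}\right)^{2} = \left(\frac{17881}{11266}\right)^{2} = \frac{319730161}{126922756}$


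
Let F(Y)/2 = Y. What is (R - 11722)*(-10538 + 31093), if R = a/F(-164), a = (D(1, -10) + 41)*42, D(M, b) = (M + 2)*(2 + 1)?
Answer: -19768339595/82 ≈ -2.4108e+8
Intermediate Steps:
D(M, b) = 6 + 3*M (D(M, b) = (2 + M)*3 = 6 + 3*M)
F(Y) = 2*Y
a = 2100 (a = ((6 + 3*1) + 41)*42 = ((6 + 3) + 41)*42 = (9 + 41)*42 = 50*42 = 2100)
R = -525/82 (R = 2100/((2*(-164))) = 2100/(-328) = 2100*(-1/328) = -525/82 ≈ -6.4024)
(R - 11722)*(-10538 + 31093) = (-525/82 - 11722)*(-10538 + 31093) = -961729/82*20555 = -19768339595/82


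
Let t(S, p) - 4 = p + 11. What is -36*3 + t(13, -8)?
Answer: -101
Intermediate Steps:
t(S, p) = 15 + p (t(S, p) = 4 + (p + 11) = 4 + (11 + p) = 15 + p)
-36*3 + t(13, -8) = -36*3 + (15 - 8) = -108 + 7 = -101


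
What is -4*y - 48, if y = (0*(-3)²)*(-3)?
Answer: -48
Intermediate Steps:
y = 0 (y = (0*9)*(-3) = 0*(-3) = 0)
-4*y - 48 = -4*0 - 48 = 0 - 48 = -48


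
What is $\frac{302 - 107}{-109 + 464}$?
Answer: $\frac{39}{71} \approx 0.5493$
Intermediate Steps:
$\frac{302 - 107}{-109 + 464} = \frac{195}{355} = 195 \cdot \frac{1}{355} = \frac{39}{71}$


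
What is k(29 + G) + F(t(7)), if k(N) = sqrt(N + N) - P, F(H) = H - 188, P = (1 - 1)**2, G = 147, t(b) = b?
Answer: -181 + 4*sqrt(22) ≈ -162.24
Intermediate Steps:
P = 0 (P = 0**2 = 0)
F(H) = -188 + H
k(N) = sqrt(2)*sqrt(N) (k(N) = sqrt(N + N) - 1*0 = sqrt(2*N) + 0 = sqrt(2)*sqrt(N) + 0 = sqrt(2)*sqrt(N))
k(29 + G) + F(t(7)) = sqrt(2)*sqrt(29 + 147) + (-188 + 7) = sqrt(2)*sqrt(176) - 181 = sqrt(2)*(4*sqrt(11)) - 181 = 4*sqrt(22) - 181 = -181 + 4*sqrt(22)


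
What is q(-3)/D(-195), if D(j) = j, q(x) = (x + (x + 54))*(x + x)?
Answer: 96/65 ≈ 1.4769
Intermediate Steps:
q(x) = 2*x*(54 + 2*x) (q(x) = (x + (54 + x))*(2*x) = (54 + 2*x)*(2*x) = 2*x*(54 + 2*x))
q(-3)/D(-195) = (4*(-3)*(27 - 3))/(-195) = (4*(-3)*24)*(-1/195) = -288*(-1/195) = 96/65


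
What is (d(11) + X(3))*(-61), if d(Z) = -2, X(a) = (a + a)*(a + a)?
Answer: -2074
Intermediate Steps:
X(a) = 4*a² (X(a) = (2*a)*(2*a) = 4*a²)
(d(11) + X(3))*(-61) = (-2 + 4*3²)*(-61) = (-2 + 4*9)*(-61) = (-2 + 36)*(-61) = 34*(-61) = -2074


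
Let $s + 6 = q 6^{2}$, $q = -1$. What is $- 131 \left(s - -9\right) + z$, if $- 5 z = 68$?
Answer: $\frac{21547}{5} \approx 4309.4$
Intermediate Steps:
$z = - \frac{68}{5}$ ($z = \left(- \frac{1}{5}\right) 68 = - \frac{68}{5} \approx -13.6$)
$s = -42$ ($s = -6 - 6^{2} = -6 - 36 = -42$)
$- 131 \left(s - -9\right) + z = - 131 \left(-42 - -9\right) - \frac{68}{5} = - 131 \left(-42 + 9\right) - \frac{68}{5} = \left(-131\right) \left(-33\right) - \frac{68}{5} = 4323 - \frac{68}{5} = \frac{21547}{5}$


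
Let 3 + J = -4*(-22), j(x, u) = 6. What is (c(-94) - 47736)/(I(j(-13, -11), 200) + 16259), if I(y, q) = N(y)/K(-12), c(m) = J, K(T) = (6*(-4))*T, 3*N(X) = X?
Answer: -6861744/2341297 ≈ -2.9307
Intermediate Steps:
N(X) = X/3
K(T) = -24*T
J = 85 (J = -3 - 4*(-22) = -3 + 88 = 85)
c(m) = 85
I(y, q) = y/864 (I(y, q) = (y/3)/((-24*(-12))) = (y/3)/288 = (y/3)*(1/288) = y/864)
(c(-94) - 47736)/(I(j(-13, -11), 200) + 16259) = (85 - 47736)/((1/864)*6 + 16259) = -47651/(1/144 + 16259) = -47651/2341297/144 = -47651*144/2341297 = -6861744/2341297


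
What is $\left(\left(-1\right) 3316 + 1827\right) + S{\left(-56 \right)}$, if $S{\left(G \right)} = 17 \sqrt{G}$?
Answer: $-1489 + 34 i \sqrt{14} \approx -1489.0 + 127.22 i$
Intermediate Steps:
$\left(\left(-1\right) 3316 + 1827\right) + S{\left(-56 \right)} = \left(\left(-1\right) 3316 + 1827\right) + 17 \sqrt{-56} = \left(-3316 + 1827\right) + 17 \cdot 2 i \sqrt{14} = -1489 + 34 i \sqrt{14}$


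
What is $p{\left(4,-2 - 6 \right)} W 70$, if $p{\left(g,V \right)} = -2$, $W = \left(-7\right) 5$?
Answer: $4900$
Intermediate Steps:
$W = -35$
$p{\left(4,-2 - 6 \right)} W 70 = \left(-2\right) \left(-35\right) 70 = 70 \cdot 70 = 4900$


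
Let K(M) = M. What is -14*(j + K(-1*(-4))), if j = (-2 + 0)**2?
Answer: -112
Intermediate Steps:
j = 4 (j = (-2)**2 = 4)
-14*(j + K(-1*(-4))) = -14*(4 - 1*(-4)) = -14*(4 + 4) = -14*8 = -112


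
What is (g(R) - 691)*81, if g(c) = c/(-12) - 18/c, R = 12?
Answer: -112347/2 ≈ -56174.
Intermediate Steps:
g(c) = -18/c - c/12 (g(c) = c*(-1/12) - 18/c = -c/12 - 18/c = -18/c - c/12)
(g(R) - 691)*81 = ((-18/12 - 1/12*12) - 691)*81 = ((-18*1/12 - 1) - 691)*81 = ((-3/2 - 1) - 691)*81 = (-5/2 - 691)*81 = -1387/2*81 = -112347/2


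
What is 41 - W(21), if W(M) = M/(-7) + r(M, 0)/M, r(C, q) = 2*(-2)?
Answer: 928/21 ≈ 44.190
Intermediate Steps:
r(C, q) = -4
W(M) = -4/M - M/7 (W(M) = M/(-7) - 4/M = M*(-⅐) - 4/M = -M/7 - 4/M = -4/M - M/7)
41 - W(21) = 41 - (-4/21 - ⅐*21) = 41 - (-4*1/21 - 3) = 41 - (-4/21 - 3) = 41 - 1*(-67/21) = 41 + 67/21 = 928/21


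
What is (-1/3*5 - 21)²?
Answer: 4624/9 ≈ 513.78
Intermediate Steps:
(-1/3*5 - 21)² = (-1*⅓*5 - 21)² = (-⅓*5 - 21)² = (-5/3 - 21)² = (-68/3)² = 4624/9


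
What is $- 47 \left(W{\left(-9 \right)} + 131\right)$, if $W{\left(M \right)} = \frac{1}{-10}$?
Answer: $- \frac{61523}{10} \approx -6152.3$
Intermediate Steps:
$W{\left(M \right)} = - \frac{1}{10}$
$- 47 \left(W{\left(-9 \right)} + 131\right) = - 47 \left(- \frac{1}{10} + 131\right) = \left(-47\right) \frac{1309}{10} = - \frac{61523}{10}$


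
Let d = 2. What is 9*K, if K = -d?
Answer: -18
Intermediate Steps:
K = -2 (K = -1*2 = -2)
9*K = 9*(-2) = -18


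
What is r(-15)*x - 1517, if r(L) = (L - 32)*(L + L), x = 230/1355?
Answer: -346247/271 ≈ -1277.7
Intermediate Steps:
x = 46/271 (x = 230*(1/1355) = 46/271 ≈ 0.16974)
r(L) = 2*L*(-32 + L) (r(L) = (-32 + L)*(2*L) = 2*L*(-32 + L))
r(-15)*x - 1517 = (2*(-15)*(-32 - 15))*(46/271) - 1517 = (2*(-15)*(-47))*(46/271) - 1517 = 1410*(46/271) - 1517 = 64860/271 - 1517 = -346247/271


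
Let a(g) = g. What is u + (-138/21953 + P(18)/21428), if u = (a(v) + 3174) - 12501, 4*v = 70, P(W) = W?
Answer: -1094818516877/117602221 ≈ -9309.5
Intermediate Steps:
v = 35/2 (v = (¼)*70 = 35/2 ≈ 17.500)
u = -18619/2 (u = (35/2 + 3174) - 12501 = 6383/2 - 12501 = -18619/2 ≈ -9309.5)
u + (-138/21953 + P(18)/21428) = -18619/2 + (-138/21953 + 18/21428) = -18619/2 + (-138*1/21953 + 18*(1/21428)) = -18619/2 + (-138/21953 + 9/10714) = -18619/2 - 1280955/235204442 = -1094818516877/117602221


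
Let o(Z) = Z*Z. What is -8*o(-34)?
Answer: -9248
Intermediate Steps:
o(Z) = Z²
-8*o(-34) = -8*(-34)² = -8*1156 = -9248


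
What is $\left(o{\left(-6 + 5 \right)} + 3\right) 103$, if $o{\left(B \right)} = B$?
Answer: $206$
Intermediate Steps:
$\left(o{\left(-6 + 5 \right)} + 3\right) 103 = \left(\left(-6 + 5\right) + 3\right) 103 = \left(-1 + 3\right) 103 = 2 \cdot 103 = 206$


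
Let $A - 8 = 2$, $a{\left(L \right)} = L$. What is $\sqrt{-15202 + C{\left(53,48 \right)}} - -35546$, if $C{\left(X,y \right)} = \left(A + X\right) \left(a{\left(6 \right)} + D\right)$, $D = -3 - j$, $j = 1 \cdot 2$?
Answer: $35546 + i \sqrt{15139} \approx 35546.0 + 123.04 i$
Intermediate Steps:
$j = 2$
$A = 10$ ($A = 8 + 2 = 10$)
$D = -5$ ($D = -3 - 2 = -5$)
$C{\left(X,y \right)} = 10 + X$ ($C{\left(X,y \right)} = \left(10 + X\right) \left(6 - 5\right) = \left(10 + X\right) 1 = 10 + X$)
$\sqrt{-15202 + C{\left(53,48 \right)}} - -35546 = \sqrt{-15202 + \left(10 + 53\right)} - -35546 = \sqrt{-15202 + 63} + 35546 = \sqrt{-15139} + 35546 = i \sqrt{15139} + 35546 = 35546 + i \sqrt{15139}$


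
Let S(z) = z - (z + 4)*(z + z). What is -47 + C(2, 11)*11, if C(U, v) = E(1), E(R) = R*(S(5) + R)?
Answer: -971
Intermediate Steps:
S(z) = z - 2*z*(4 + z) (S(z) = z - (4 + z)*2*z = z - 2*z*(4 + z))
E(R) = R*(-85 + R) (E(R) = R*(-1*5*(7 + 2*5) + R) = R*(-1*5*(7 + 10) + R) = R*(-1*5*17 + R) = R*(-85 + R))
C(U, v) = -84 (C(U, v) = 1*(-85 + 1) = 1*(-84) = -84)
-47 + C(2, 11)*11 = -47 - 84*11 = -47 - 924 = -971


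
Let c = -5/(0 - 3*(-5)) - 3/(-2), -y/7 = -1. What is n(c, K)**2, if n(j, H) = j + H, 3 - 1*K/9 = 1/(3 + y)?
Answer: 167281/225 ≈ 743.47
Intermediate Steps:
y = 7 (y = -7*(-1) = 7)
K = 261/10 (K = 27 - 9/(3 + 7) = 27 - 9/10 = 261/10 ≈ 26.100)
c = 7/6 (c = -5/(0 + 15) - 3*(-1/2) = -5/15 + 3/2 = -5*1/15 + 3/2 = -1/3 + 3/2 = 7/6 ≈ 1.1667)
n(j, H) = H + j
n(c, K)**2 = (261/10 + 7/6)**2 = (409/15)**2 = 167281/225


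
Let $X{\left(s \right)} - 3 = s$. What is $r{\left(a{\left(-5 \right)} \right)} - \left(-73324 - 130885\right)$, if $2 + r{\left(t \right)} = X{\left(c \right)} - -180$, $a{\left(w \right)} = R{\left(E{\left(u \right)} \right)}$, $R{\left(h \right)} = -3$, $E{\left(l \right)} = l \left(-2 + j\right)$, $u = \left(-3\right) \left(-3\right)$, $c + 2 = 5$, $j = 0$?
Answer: $204393$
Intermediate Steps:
$c = 3$ ($c = -2 + 5 = 3$)
$X{\left(s \right)} = 3 + s$
$u = 9$
$E{\left(l \right)} = - 2 l$ ($E{\left(l \right)} = l \left(-2 + 0\right) = l \left(-2\right) = - 2 l$)
$a{\left(w \right)} = -3$
$r{\left(t \right)} = 184$ ($r{\left(t \right)} = -2 + \left(\left(3 + 3\right) - -180\right) = -2 + \left(6 + 180\right) = -2 + 186 = 184$)
$r{\left(a{\left(-5 \right)} \right)} - \left(-73324 - 130885\right) = 184 - \left(-73324 - 130885\right) = 184 - -204209 = 184 + 204209 = 204393$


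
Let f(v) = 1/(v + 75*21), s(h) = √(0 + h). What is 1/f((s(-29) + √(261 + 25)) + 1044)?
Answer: 2619 + √286 + I*√29 ≈ 2635.9 + 5.3852*I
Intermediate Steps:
s(h) = √h
f(v) = 1/(1575 + v) (f(v) = 1/(v + 1575) = 1/(1575 + v))
1/f((s(-29) + √(261 + 25)) + 1044) = 1/(1/(1575 + ((√(-29) + √(261 + 25)) + 1044))) = 1/(1/(1575 + ((I*√29 + √286) + 1044))) = 1/(1/(1575 + ((√286 + I*√29) + 1044))) = 1/(1/(1575 + (1044 + √286 + I*√29))) = 1/(1/(2619 + √286 + I*√29)) = 2619 + √286 + I*√29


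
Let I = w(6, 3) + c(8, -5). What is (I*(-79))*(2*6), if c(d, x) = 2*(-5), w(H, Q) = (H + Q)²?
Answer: -67308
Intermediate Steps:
c(d, x) = -10
I = 71 (I = (6 + 3)² - 10 = 9² - 10 = 81 - 10 = 71)
(I*(-79))*(2*6) = (71*(-79))*(2*6) = -5609*12 = -67308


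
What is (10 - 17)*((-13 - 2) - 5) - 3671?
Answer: -3531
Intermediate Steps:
(10 - 17)*((-13 - 2) - 5) - 3671 = -7*(-15 - 5) - 3671 = -7*(-20) - 3671 = 140 - 3671 = -3531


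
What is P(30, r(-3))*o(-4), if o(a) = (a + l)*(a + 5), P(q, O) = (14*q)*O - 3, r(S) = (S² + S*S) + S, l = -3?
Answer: -44079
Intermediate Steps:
r(S) = S + 2*S² (r(S) = (S² + S²) + S = 2*S² + S = S + 2*S²)
P(q, O) = -3 + 14*O*q (P(q, O) = 14*O*q - 3 = -3 + 14*O*q)
o(a) = (-3 + a)*(5 + a) (o(a) = (a - 3)*(a + 5) = (-3 + a)*(5 + a))
P(30, r(-3))*o(-4) = (-3 + 14*(-3*(1 + 2*(-3)))*30)*(-15 + (-4)² + 2*(-4)) = (-3 + 14*(-3*(1 - 6))*30)*(-15 + 16 - 8) = (-3 + 14*(-3*(-5))*30)*(-7) = (-3 + 14*15*30)*(-7) = (-3 + 6300)*(-7) = 6297*(-7) = -44079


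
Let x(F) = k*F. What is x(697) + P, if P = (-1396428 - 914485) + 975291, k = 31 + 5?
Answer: -1310530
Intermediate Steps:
k = 36
P = -1335622 (P = -2310913 + 975291 = -1335622)
x(F) = 36*F
x(697) + P = 36*697 - 1335622 = 25092 - 1335622 = -1310530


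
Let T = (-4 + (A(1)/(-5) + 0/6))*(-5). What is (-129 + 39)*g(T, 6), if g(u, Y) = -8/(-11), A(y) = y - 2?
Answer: -720/11 ≈ -65.455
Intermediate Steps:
A(y) = -2 + y
T = 19 (T = (-4 + ((-2 + 1)/(-5) + 0/6))*(-5) = (-4 + (-1*(-⅕) + 0*(⅙)))*(-5) = (-4 + (⅕ + 0))*(-5) = (-4 + ⅕)*(-5) = -19/5*(-5) = 19)
g(u, Y) = 8/11 (g(u, Y) = -8*(-1/11) = 8/11)
(-129 + 39)*g(T, 6) = (-129 + 39)*(8/11) = -90*8/11 = -720/11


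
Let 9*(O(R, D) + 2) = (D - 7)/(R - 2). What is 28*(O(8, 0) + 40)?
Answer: 28630/27 ≈ 1060.4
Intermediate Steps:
O(R, D) = -2 + (-7 + D)/(9*(-2 + R)) (O(R, D) = -2 + ((D - 7)/(R - 2))/9 = -2 + ((-7 + D)/(-2 + R))/9 = -2 + (-7 + D)/(9*(-2 + R)))
28*(O(8, 0) + 40) = 28*((29 + 0 - 18*8)/(9*(-2 + 8)) + 40) = 28*((⅑)*(29 + 0 - 144)/6 + 40) = 28*((⅑)*(⅙)*(-115) + 40) = 28*(-115/54 + 40) = 28*(2045/54) = 28630/27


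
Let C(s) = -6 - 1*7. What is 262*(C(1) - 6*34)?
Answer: -56854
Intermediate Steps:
C(s) = -13 (C(s) = -6 - 7 = -13)
262*(C(1) - 6*34) = 262*(-13 - 6*34) = 262*(-13 - 204) = 262*(-217) = -56854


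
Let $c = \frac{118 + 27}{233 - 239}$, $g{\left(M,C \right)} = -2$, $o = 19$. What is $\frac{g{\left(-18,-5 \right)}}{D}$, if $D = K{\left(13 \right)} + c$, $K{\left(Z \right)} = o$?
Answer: $\frac{12}{31} \approx 0.3871$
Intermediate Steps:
$K{\left(Z \right)} = 19$
$c = - \frac{145}{6}$ ($c = \frac{145}{-6} = 145 \left(- \frac{1}{6}\right) = - \frac{145}{6} \approx -24.167$)
$D = - \frac{31}{6}$ ($D = 19 - \frac{145}{6} = - \frac{31}{6} \approx -5.1667$)
$\frac{g{\left(-18,-5 \right)}}{D} = - \frac{2}{- \frac{31}{6}} = \left(-2\right) \left(- \frac{6}{31}\right) = \frac{12}{31}$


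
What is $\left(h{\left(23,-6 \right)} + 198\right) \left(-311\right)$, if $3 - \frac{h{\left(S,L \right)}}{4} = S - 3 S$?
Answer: $-122534$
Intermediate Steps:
$h{\left(S,L \right)} = 12 + 8 S$ ($h{\left(S,L \right)} = 12 - 4 \left(S - 3 S\right) = 12 - 4 \left(- 2 S\right) = 12 + 8 S$)
$\left(h{\left(23,-6 \right)} + 198\right) \left(-311\right) = \left(\left(12 + 8 \cdot 23\right) + 198\right) \left(-311\right) = \left(\left(12 + 184\right) + 198\right) \left(-311\right) = \left(196 + 198\right) \left(-311\right) = 394 \left(-311\right) = -122534$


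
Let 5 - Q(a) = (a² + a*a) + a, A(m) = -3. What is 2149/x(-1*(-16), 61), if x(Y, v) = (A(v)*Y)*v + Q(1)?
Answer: -307/418 ≈ -0.73445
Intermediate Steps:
Q(a) = 5 - a - 2*a² (Q(a) = 5 - ((a² + a*a) + a) = 5 - ((a² + a²) + a) = 5 - (2*a² + a) = 5 - (a + 2*a²) = 5 + (-a - 2*a²) = 5 - a - 2*a²)
x(Y, v) = 2 - 3*Y*v (x(Y, v) = (-3*Y)*v + (5 - 1*1 - 2*1²) = -3*Y*v + (5 - 1 - 2*1) = -3*Y*v + (5 - 1 - 2) = -3*Y*v + 2 = 2 - 3*Y*v)
2149/x(-1*(-16), 61) = 2149/(2 - 3*(-1*(-16))*61) = 2149/(2 - 3*16*61) = 2149/(2 - 2928) = 2149/(-2926) = 2149*(-1/2926) = -307/418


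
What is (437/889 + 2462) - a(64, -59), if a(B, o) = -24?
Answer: 2210491/889 ≈ 2486.5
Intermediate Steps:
(437/889 + 2462) - a(64, -59) = (437/889 + 2462) - 1*(-24) = (437*(1/889) + 2462) + 24 = (437/889 + 2462) + 24 = 2189155/889 + 24 = 2210491/889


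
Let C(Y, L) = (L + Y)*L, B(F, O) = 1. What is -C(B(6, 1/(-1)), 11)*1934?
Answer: -255288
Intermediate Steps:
C(Y, L) = L*(L + Y)
-C(B(6, 1/(-1)), 11)*1934 = -11*(11 + 1)*1934 = -11*12*1934 = -1*132*1934 = -132*1934 = -255288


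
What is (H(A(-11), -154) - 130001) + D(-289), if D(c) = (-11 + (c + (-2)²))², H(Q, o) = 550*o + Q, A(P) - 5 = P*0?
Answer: -127080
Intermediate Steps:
A(P) = 5 (A(P) = 5 + P*0 = 5 + 0 = 5)
H(Q, o) = Q + 550*o
D(c) = (-7 + c)² (D(c) = (-11 + (c + 4))² = (-11 + (4 + c))² = (-7 + c)²)
(H(A(-11), -154) - 130001) + D(-289) = ((5 + 550*(-154)) - 130001) + (-7 - 289)² = ((5 - 84700) - 130001) + (-296)² = (-84695 - 130001) + 87616 = -214696 + 87616 = -127080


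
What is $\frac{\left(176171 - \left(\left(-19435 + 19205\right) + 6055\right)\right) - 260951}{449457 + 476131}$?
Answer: $- \frac{90605}{925588} \approx -0.097889$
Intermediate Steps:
$\frac{\left(176171 - \left(\left(-19435 + 19205\right) + 6055\right)\right) - 260951}{449457 + 476131} = \frac{\left(176171 - \left(-230 + 6055\right)\right) - 260951}{925588} = \left(\left(176171 - 5825\right) - 260951\right) \frac{1}{925588} = \left(170346 - 260951\right) \frac{1}{925588} = \left(-90605\right) \frac{1}{925588} = - \frac{90605}{925588}$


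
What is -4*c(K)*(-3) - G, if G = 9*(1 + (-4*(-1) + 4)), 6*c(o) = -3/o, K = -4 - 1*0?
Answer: -159/2 ≈ -79.500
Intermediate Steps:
K = -4 (K = -4 + 0 = -4)
c(o) = -1/(2*o) (c(o) = (-3/o)/6 = -1/(2*o))
G = 81 (G = 9*(1 + (4 + 4)) = 9*(1 + 8) = 9*9 = 81)
-4*c(K)*(-3) - G = -(-2)/(-4)*(-3) - 1*81 = -(-2)*(-1)/4*(-3) - 81 = -4*⅛*(-3) - 81 = -½*(-3) - 81 = 3/2 - 81 = -159/2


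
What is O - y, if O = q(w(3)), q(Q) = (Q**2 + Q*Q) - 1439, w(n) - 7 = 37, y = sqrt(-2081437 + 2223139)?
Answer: 2433 - sqrt(141702) ≈ 2056.6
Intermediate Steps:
y = sqrt(141702) ≈ 376.43
w(n) = 44 (w(n) = 7 + 37 = 44)
q(Q) = -1439 + 2*Q**2 (q(Q) = (Q**2 + Q**2) - 1439 = 2*Q**2 - 1439 = -1439 + 2*Q**2)
O = 2433 (O = -1439 + 2*44**2 = -1439 + 2*1936 = -1439 + 3872 = 2433)
O - y = 2433 - sqrt(141702)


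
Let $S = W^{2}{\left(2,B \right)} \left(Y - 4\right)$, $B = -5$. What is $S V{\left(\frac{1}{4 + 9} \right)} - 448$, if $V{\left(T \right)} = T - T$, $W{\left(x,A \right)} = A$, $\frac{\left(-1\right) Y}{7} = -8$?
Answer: $-448$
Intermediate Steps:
$Y = 56$ ($Y = \left(-7\right) \left(-8\right) = 56$)
$V{\left(T \right)} = 0$
$S = 1300$ ($S = \left(-5\right)^{2} \left(56 - 4\right) = 25 \cdot 52 = 1300$)
$S V{\left(\frac{1}{4 + 9} \right)} - 448 = 1300 \cdot 0 - 448 = 0 - 448 = -448$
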